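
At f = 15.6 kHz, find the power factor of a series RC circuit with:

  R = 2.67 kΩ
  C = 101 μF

Step 1 — Angular frequency: ω = 2π·f = 2π·1.56e+04 = 9.802e+04 rad/s.
Step 2 — Component impedances:
  R: Z = R = 2670 Ω
  C: Z = 1/(jωC) = -j/(ω·C) = 0 - j0.101 Ω
Step 3 — Series combination: Z_total = R + C = 2670 - j0.101 Ω = 2670∠-0.0° Ω.
Step 4 — Power factor: PF = cos(φ) = Re(Z)/|Z| = 2670/2670 = 1.
Step 5 — Type: Im(Z) = -0.101 ⇒ leading (phase φ = -0.0°).

PF = 1 (leading, φ = -0.0°)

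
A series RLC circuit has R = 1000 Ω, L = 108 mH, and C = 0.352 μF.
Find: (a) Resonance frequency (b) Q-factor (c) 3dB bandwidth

Step 1 — Resonance condition Im(Z)=0 gives ω₀ = 1/√(LC).
Step 2 — ω₀ = 1/√(0.108·3.52e-07) = 5129 rad/s.
Step 3 — f₀ = ω₀/(2π) = 816.3 Hz.
Step 4 — Series Q: Q = ω₀L/R = 5129·0.108/1000 = 0.5539.
Step 5 — 3dB bandwidth: Δω = ω₀/Q = 9259 rad/s; BW = Δω/(2π) = 1474 Hz.

(a) f₀ = 816.3 Hz  (b) Q = 0.5539  (c) BW = 1474 Hz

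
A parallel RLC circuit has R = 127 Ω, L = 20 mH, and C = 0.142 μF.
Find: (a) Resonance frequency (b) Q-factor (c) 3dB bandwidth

Step 1 — Resonance: ω₀ = 1/√(LC) = 1/√(0.02·1.42e-07) = 1.876e+04 rad/s.
Step 2 — f₀ = ω₀/(2π) = 2986 Hz.
Step 3 — Parallel Q: Q = R/(ω₀L) = 127/(1.876e+04·0.02) = 0.3384.
Step 4 — Bandwidth: Δω = ω₀/Q = 5.545e+04 rad/s; BW = Δω/(2π) = 8825 Hz.

(a) f₀ = 2986 Hz  (b) Q = 0.3384  (c) BW = 8825 Hz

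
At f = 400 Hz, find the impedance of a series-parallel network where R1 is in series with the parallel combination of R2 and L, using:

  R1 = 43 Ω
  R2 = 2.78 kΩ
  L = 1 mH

Step 1 — Angular frequency: ω = 2π·f = 2π·400 = 2513 rad/s.
Step 2 — Component impedances:
  R1: Z = R = 43 Ω
  R2: Z = R = 2780 Ω
  L: Z = jωL = j·2513·0.001 = 0 + j2.513 Ω
Step 3 — Parallel branch: R2 || L = 1/(1/R2 + 1/L) = 0.002272 + j2.513 Ω.
Step 4 — Series with R1: Z_total = R1 + (R2 || L) = 43 + j2.513 Ω = 43.08∠3.3° Ω.

Z = 43 + j2.513 Ω = 43.08∠3.3° Ω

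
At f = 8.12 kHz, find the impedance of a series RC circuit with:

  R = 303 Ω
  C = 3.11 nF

Step 1 — Angular frequency: ω = 2π·f = 2π·8120 = 5.102e+04 rad/s.
Step 2 — Component impedances:
  R: Z = R = 303 Ω
  C: Z = 1/(jωC) = -j/(ω·C) = 0 - j6302 Ω
Step 3 — Series combination: Z_total = R + C = 303 - j6302 Ω = 6310∠-87.2° Ω.

Z = 303 - j6302 Ω = 6310∠-87.2° Ω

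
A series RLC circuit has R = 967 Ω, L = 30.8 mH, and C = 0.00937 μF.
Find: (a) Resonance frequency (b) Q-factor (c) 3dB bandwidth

Step 1 — Resonance: ω₀ = 1/√(LC) = 1/√(0.0308·9.37e-09) = 5.886e+04 rad/s.
Step 2 — f₀ = ω₀/(2π) = 9369 Hz.
Step 3 — Series Q: Q = ω₀L/R = 5.886e+04·0.0308/967 = 1.875.
Step 4 — Bandwidth: Δω = ω₀/Q = 3.14e+04 rad/s; BW = Δω/(2π) = 4997 Hz.

(a) f₀ = 9369 Hz  (b) Q = 1.875  (c) BW = 4997 Hz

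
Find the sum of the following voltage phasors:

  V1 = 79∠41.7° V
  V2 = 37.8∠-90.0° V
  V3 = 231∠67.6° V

Step 1 — Convert each phasor to rectangular form:
  V1 = 79·(cos(41.7°) + j·sin(41.7°)) = 58.98 + j52.55 V
  V2 = 37.8·(cos(-90.0°) + j·sin(-90.0°)) = 0 - j37.8 V
  V3 = 231·(cos(67.6°) + j·sin(67.6°)) = 88.03 + j213.6 V
Step 2 — Sum components: V_total = 147 + j228.3 V.
Step 3 — Convert to polar: |V_total| = 271.6 V, ∠V_total = 57.2°.

V_total = 271.6∠57.2° V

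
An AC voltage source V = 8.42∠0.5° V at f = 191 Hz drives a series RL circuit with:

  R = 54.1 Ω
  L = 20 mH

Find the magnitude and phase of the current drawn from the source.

Step 1 — Angular frequency: ω = 2π·f = 2π·191 = 1200 rad/s.
Step 2 — Component impedances:
  R: Z = R = 54.1 Ω
  L: Z = jωL = j·1200·0.02 = 0 + j24 Ω
Step 3 — Series combination: Z_total = R + L = 54.1 + j24 Ω = 59.19∠23.9° Ω.
Step 4 — Source phasor: V = 8.42∠0.5° V = 8.42 + j0.07348 V.
Step 5 — Ohm's law: I = V / Z_total = (8.42 + j0.07348) / (54.1 + j24) = 0.1305 - j0.05656 A.
Step 6 — Convert to polar: |I| = 0.1423 A, ∠I = -23.4°.

I = 0.1423∠-23.4° A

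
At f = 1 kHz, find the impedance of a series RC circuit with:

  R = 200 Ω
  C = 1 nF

Step 1 — Angular frequency: ω = 2π·f = 2π·1000 = 6283 rad/s.
Step 2 — Component impedances:
  R: Z = R = 200 Ω
  C: Z = 1/(jωC) = -j/(ω·C) = 0 - j1.592e+05 Ω
Step 3 — Series combination: Z_total = R + C = 200 - j1.592e+05 Ω = 1.592e+05∠-89.9° Ω.

Z = 200 - j1.592e+05 Ω = 1.592e+05∠-89.9° Ω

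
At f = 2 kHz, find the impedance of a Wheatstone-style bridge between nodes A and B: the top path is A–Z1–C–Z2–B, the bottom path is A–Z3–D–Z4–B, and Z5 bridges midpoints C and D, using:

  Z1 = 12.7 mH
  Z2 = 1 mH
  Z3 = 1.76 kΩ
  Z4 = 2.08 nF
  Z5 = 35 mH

Step 1 — Angular frequency: ω = 2π·f = 2π·2000 = 1.257e+04 rad/s.
Step 2 — Component impedances:
  Z1: Z = jωL = j·1.257e+04·0.0127 = 0 + j159.6 Ω
  Z2: Z = jωL = j·1.257e+04·0.001 = 0 + j12.57 Ω
  Z3: Z = R = 1760 Ω
  Z4: Z = 1/(jωC) = -j/(ω·C) = 0 - j3.826e+04 Ω
  Z5: Z = jωL = j·1.257e+04·0.035 = 0 + j439.8 Ω
Step 3 — Bridge requires nodal analysis (the Z5 bridge couples midpoints C and D, so the two paths cannot be reduced to a simple series/parallel combination). Setting node B to ground and injecting 1 A at node A, the 3-node admittance system at A, C, D solves to V_A = Z_AB = 12.92 + j167.7 Ω = 168.2∠85.6° Ω.

Z = 12.92 + j167.7 Ω = 168.2∠85.6° Ω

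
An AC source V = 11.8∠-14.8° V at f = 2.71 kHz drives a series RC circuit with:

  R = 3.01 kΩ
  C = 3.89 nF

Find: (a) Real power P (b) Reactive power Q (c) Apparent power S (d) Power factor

Step 1 — Angular frequency: ω = 2π·f = 2π·2710 = 1.703e+04 rad/s.
Step 2 — Component impedances:
  R: Z = R = 3010 Ω
  C: Z = 1/(jωC) = -j/(ω·C) = 0 - j1.51e+04 Ω
Step 3 — Series combination: Z_total = R + C = 3010 - j1.51e+04 Ω = 1.539e+04∠-78.7° Ω.
Step 4 — Source phasor: V = 11.8∠-14.8° V = 11.41 - j3.014 V.
Step 5 — Current: I = V / Z = 0.0003369 + j0.0006885 A = 0.0007665∠63.9° A.
Step 6 — Complex power: S = V·I* = 0.001768 - j0.00887 VA.
Step 7 — Real power: P = Re(S) = 0.001768 W.
Step 8 — Reactive power: Q = Im(S) = -0.00887 VAR.
Step 9 — Apparent power: |S| = 0.009045 VA.
Step 10 — Power factor: PF = P/|S| = 0.1955 (leading).

(a) P = 0.001768 W  (b) Q = -0.00887 VAR  (c) S = 0.009045 VA  (d) PF = 0.1955 (leading)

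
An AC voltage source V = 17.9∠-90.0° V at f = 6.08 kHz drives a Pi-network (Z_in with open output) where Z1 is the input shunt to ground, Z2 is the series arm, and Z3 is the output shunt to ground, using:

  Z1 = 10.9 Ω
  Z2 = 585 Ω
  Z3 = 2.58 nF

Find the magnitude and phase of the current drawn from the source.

Step 1 — Angular frequency: ω = 2π·f = 2π·6080 = 3.82e+04 rad/s.
Step 2 — Component impedances:
  Z1: Z = R = 10.9 Ω
  Z2: Z = R = 585 Ω
  Z3: Z = 1/(jωC) = -j/(ω·C) = 0 - j1.015e+04 Ω
Step 3 — With open output, the series arm Z2 and the output shunt Z3 appear in series to ground: Z2 + Z3 = 585 - j1.015e+04 Ω.
Step 4 — Parallel with input shunt Z1: Z_in = Z1 || (Z2 + Z3) = 10.9 - j0.01167 Ω = 10.9∠-0.1° Ω.
Step 5 — Source phasor: V = 17.9∠-90.0° V = 0 - j17.9 V.
Step 6 — Ohm's law: I = V / Z_total = (0 - j17.9) / (10.9 - j0.01167) = 0.001758 - j1.642 A.
Step 7 — Convert to polar: |I| = 1.642 A, ∠I = -89.9°.

I = 1.642∠-89.9° A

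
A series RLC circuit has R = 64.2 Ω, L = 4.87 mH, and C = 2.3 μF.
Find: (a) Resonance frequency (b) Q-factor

Step 1 — Resonance condition Im(Z)=0 gives ω₀ = 1/√(LC).
Step 2 — ω₀ = 1/√(0.00487·2.3e-06) = 9449 rad/s.
Step 3 — f₀ = ω₀/(2π) = 1504 Hz.
Step 4 — Series Q: Q = ω₀L/R = 9449·0.00487/64.2 = 0.7167.

(a) f₀ = 1504 Hz  (b) Q = 0.7167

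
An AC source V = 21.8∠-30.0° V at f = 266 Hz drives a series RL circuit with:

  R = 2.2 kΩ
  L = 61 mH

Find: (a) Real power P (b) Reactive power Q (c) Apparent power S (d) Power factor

Step 1 — Angular frequency: ω = 2π·f = 2π·266 = 1671 rad/s.
Step 2 — Component impedances:
  R: Z = R = 2200 Ω
  L: Z = jωL = j·1671·0.061 = 0 + j102 Ω
Step 3 — Series combination: Z_total = R + L = 2200 + j102 Ω = 2202∠2.7° Ω.
Step 4 — Source phasor: V = 21.8∠-30.0° V = 18.88 - j10.9 V.
Step 5 — Current: I = V / Z = 0.008334 - j0.005341 A = 0.009898∠-32.7° A.
Step 6 — Complex power: S = V·I* = 0.2156 + j0.009989 VA.
Step 7 — Real power: P = Re(S) = 0.2156 W.
Step 8 — Reactive power: Q = Im(S) = 0.009989 VAR.
Step 9 — Apparent power: |S| = 0.2158 VA.
Step 10 — Power factor: PF = P/|S| = 0.9989 (lagging).

(a) P = 0.2156 W  (b) Q = 0.009989 VAR  (c) S = 0.2158 VA  (d) PF = 0.9989 (lagging)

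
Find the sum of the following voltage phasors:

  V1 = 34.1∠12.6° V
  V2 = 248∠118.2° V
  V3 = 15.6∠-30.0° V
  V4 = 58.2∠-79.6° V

Step 1 — Convert each phasor to rectangular form:
  V1 = 34.1·(cos(12.6°) + j·sin(12.6°)) = 33.28 + j7.439 V
  V2 = 248·(cos(118.2°) + j·sin(118.2°)) = -117.2 + j218.6 V
  V3 = 15.6·(cos(-30.0°) + j·sin(-30.0°)) = 13.51 - j7.8 V
  V4 = 58.2·(cos(-79.6°) + j·sin(-79.6°)) = 10.51 - j57.24 V
Step 2 — Sum components: V_total = -59.9 + j161 V.
Step 3 — Convert to polar: |V_total| = 171.7 V, ∠V_total = 110.4°.

V_total = 171.7∠110.4° V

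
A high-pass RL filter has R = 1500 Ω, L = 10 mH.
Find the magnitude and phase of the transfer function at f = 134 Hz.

Step 1 — Angular frequency: ω = 2π·134 = 841.9 rad/s.
Step 2 — Transfer function: H(jω) = jωL/(R + jωL).
Step 3 — Numerator jωL = j·8.419; denominator R + jωL = 1500 + j8.419.
Step 4 — H = 3.15e-05 + j0.005613.
Step 5 — Magnitude: |H| = 0.005613 (-45.0 dB); phase: φ = 89.7°.

|H| = 0.005613 (-45.0 dB), φ = 89.7°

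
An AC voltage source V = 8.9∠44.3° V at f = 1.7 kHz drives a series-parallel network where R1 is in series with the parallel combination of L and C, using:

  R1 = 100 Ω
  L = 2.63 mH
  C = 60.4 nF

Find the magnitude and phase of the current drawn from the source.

Step 1 — Angular frequency: ω = 2π·f = 2π·1700 = 1.068e+04 rad/s.
Step 2 — Component impedances:
  R1: Z = R = 100 Ω
  L: Z = jωL = j·1.068e+04·0.00263 = 0 + j28.09 Ω
  C: Z = 1/(jωC) = -j/(ω·C) = 0 - j1550 Ω
Step 3 — Parallel branch: L || C = 1/(1/L + 1/C) = 0 + j28.61 Ω.
Step 4 — Series with R1: Z_total = R1 + (L || C) = 100 + j28.61 Ω = 104∠16.0° Ω.
Step 5 — Source phasor: V = 8.9∠44.3° V = 6.37 + j6.216 V.
Step 6 — Ohm's law: I = V / Z_total = (6.37 + j6.216) / (100 + j28.61) = 0.07532 + j0.04061 A.
Step 7 — Convert to polar: |I| = 0.08557 A, ∠I = 28.3°.

I = 0.08557∠28.3° A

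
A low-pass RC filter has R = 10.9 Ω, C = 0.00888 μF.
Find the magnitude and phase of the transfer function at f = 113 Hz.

Step 1 — Angular frequency: ω = 2π·113 = 710 rad/s.
Step 2 — Transfer function: H(jω) = 1/(1 + jωRC).
Step 3 — Denominator: 1 + jωRC = 1 + j·710·10.9·8.88e-09 = 1 + j6.872e-05.
Step 4 — H = 1 - j6.872e-05.
Step 5 — Magnitude: |H| = 1 (-0.0 dB); phase: φ = -0.0°.

|H| = 1 (-0.0 dB), φ = -0.0°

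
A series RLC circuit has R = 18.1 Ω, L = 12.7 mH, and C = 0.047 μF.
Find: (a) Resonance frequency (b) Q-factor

Step 1 — Resonance condition Im(Z)=0 gives ω₀ = 1/√(LC).
Step 2 — ω₀ = 1/√(0.0127·4.7e-08) = 4.093e+04 rad/s.
Step 3 — f₀ = ω₀/(2π) = 6514 Hz.
Step 4 — Series Q: Q = ω₀L/R = 4.093e+04·0.0127/18.1 = 28.72.

(a) f₀ = 6514 Hz  (b) Q = 28.72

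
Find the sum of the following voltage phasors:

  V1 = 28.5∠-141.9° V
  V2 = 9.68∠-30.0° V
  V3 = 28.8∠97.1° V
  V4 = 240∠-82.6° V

Step 1 — Convert each phasor to rectangular form:
  V1 = 28.5·(cos(-141.9°) + j·sin(-141.9°)) = -22.43 - j17.59 V
  V2 = 9.68·(cos(-30.0°) + j·sin(-30.0°)) = 8.383 - j4.84 V
  V3 = 28.8·(cos(97.1°) + j·sin(97.1°)) = -3.56 + j28.58 V
  V4 = 240·(cos(-82.6°) + j·sin(-82.6°)) = 30.91 - j238 V
Step 2 — Sum components: V_total = 13.31 - j231.8 V.
Step 3 — Convert to polar: |V_total| = 232.2 V, ∠V_total = -86.7°.

V_total = 232.2∠-86.7° V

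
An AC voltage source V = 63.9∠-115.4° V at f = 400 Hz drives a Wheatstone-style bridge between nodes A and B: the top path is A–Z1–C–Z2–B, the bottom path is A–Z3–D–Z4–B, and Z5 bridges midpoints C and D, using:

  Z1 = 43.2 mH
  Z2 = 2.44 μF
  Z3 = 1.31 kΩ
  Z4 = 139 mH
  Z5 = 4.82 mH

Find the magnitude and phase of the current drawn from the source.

Step 1 — Angular frequency: ω = 2π·f = 2π·400 = 2513 rad/s.
Step 2 — Component impedances:
  Z1: Z = jωL = j·2513·0.0432 = 0 + j108.6 Ω
  Z2: Z = 1/(jωC) = -j/(ω·C) = 0 - j163.1 Ω
  Z3: Z = R = 1310 Ω
  Z4: Z = jωL = j·2513·0.139 = 0 + j349.3 Ω
  Z5: Z = jωL = j·2513·0.00482 = 0 + j12.11 Ω
Step 3 — Bridge requires nodal analysis (the Z5 bridge couples midpoints C and D, so the two paths cannot be reduced to a simple series/parallel combination). Setting node B to ground and injecting 1 A at node A, the 3-node admittance system at A, C, D solves to V_A = Z_AB = 7.362 - j189.2 Ω = 189.3∠-87.8° Ω.
Step 4 — Source phasor: V = 63.9∠-115.4° V = -27.41 - j57.72 V.
Step 5 — Ohm's law: I = V / Z_total = (-27.41 - j57.72) / (7.362 - j189.2) = 0.299 - j0.1565 A.
Step 6 — Convert to polar: |I| = 0.3375 A, ∠I = -27.6°.

I = 0.3375∠-27.6° A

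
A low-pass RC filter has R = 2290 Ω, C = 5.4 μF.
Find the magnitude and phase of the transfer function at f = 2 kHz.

Step 1 — Angular frequency: ω = 2π·2000 = 1.257e+04 rad/s.
Step 2 — Transfer function: H(jω) = 1/(1 + jωRC).
Step 3 — Denominator: 1 + jωRC = 1 + j·1.257e+04·2290·5.4e-06 = 1 + j155.4.
Step 4 — H = 4.141e-05 - j0.006435.
Step 5 — Magnitude: |H| = 0.006435 (-43.8 dB); phase: φ = -89.6°.

|H| = 0.006435 (-43.8 dB), φ = -89.6°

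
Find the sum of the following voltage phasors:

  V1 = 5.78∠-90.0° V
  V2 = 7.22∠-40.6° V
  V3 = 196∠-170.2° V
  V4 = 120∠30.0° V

Step 1 — Convert each phasor to rectangular form:
  V1 = 5.78·(cos(-90.0°) + j·sin(-90.0°)) = 0 - j5.78 V
  V2 = 7.22·(cos(-40.6°) + j·sin(-40.6°)) = 5.482 - j4.699 V
  V3 = 196·(cos(-170.2°) + j·sin(-170.2°)) = -193.1 - j33.36 V
  V4 = 120·(cos(30.0°) + j·sin(30.0°)) = 103.9 + j60 V
Step 2 — Sum components: V_total = -83.73 + j16.16 V.
Step 3 — Convert to polar: |V_total| = 85.28 V, ∠V_total = 169.1°.

V_total = 85.28∠169.1° V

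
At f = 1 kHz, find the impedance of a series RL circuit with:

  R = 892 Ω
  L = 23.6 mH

Step 1 — Angular frequency: ω = 2π·f = 2π·1000 = 6283 rad/s.
Step 2 — Component impedances:
  R: Z = R = 892 Ω
  L: Z = jωL = j·6283·0.0236 = 0 + j148.3 Ω
Step 3 — Series combination: Z_total = R + L = 892 + j148.3 Ω = 904.2∠9.4° Ω.

Z = 892 + j148.3 Ω = 904.2∠9.4° Ω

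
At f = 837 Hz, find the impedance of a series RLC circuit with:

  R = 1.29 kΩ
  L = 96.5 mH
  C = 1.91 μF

Step 1 — Angular frequency: ω = 2π·f = 2π·837 = 5259 rad/s.
Step 2 — Component impedances:
  R: Z = R = 1290 Ω
  L: Z = jωL = j·5259·0.0965 = 0 + j507.5 Ω
  C: Z = 1/(jωC) = -j/(ω·C) = 0 - j99.55 Ω
Step 3 — Series combination: Z_total = R + L + C = 1290 + j407.9 Ω = 1353∠17.5° Ω.

Z = 1290 + j407.9 Ω = 1353∠17.5° Ω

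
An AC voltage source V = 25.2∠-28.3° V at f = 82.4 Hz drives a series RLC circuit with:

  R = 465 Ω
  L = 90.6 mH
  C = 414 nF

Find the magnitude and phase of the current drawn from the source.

Step 1 — Angular frequency: ω = 2π·f = 2π·82.4 = 517.7 rad/s.
Step 2 — Component impedances:
  R: Z = R = 465 Ω
  L: Z = jωL = j·517.7·0.0906 = 0 + j46.91 Ω
  C: Z = 1/(jωC) = -j/(ω·C) = 0 - j4665 Ω
Step 3 — Series combination: Z_total = R + L + C = 465 - j4619 Ω = 4642∠-84.3° Ω.
Step 4 — Source phasor: V = 25.2∠-28.3° V = 22.19 - j11.95 V.
Step 5 — Ohm's law: I = V / Z_total = (22.19 - j11.95) / (465 - j4619) = 0.00304 + j0.004498 A.
Step 6 — Convert to polar: |I| = 0.005429 A, ∠I = 56.0°.

I = 0.005429∠56.0° A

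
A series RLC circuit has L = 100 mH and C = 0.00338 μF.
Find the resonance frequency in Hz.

Step 1 — Resonance condition Im(Z)=0 gives ω₀ = 1/√(LC).
Step 2 — ω₀ = 1/√(0.1·3.38e-09) = 5.439e+04 rad/s.
Step 3 — f₀ = ω₀/(2π) = 8657 Hz.

f₀ = 8657 Hz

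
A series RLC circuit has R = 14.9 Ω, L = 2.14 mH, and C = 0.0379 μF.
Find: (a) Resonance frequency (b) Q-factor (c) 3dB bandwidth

Step 1 — Resonance: ω₀ = 1/√(LC) = 1/√(0.00214·3.79e-08) = 1.11e+05 rad/s.
Step 2 — f₀ = ω₀/(2π) = 1.767e+04 Hz.
Step 3 — Series Q: Q = ω₀L/R = 1.11e+05·0.00214/14.9 = 15.95.
Step 4 — Bandwidth: Δω = ω₀/Q = 6963 rad/s; BW = Δω/(2π) = 1108 Hz.

(a) f₀ = 1.767e+04 Hz  (b) Q = 15.95  (c) BW = 1108 Hz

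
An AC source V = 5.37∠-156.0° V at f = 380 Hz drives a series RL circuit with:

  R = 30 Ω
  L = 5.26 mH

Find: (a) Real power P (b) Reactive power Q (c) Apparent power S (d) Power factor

Step 1 — Angular frequency: ω = 2π·f = 2π·380 = 2388 rad/s.
Step 2 — Component impedances:
  R: Z = R = 30 Ω
  L: Z = jωL = j·2388·0.00526 = 0 + j12.56 Ω
Step 3 — Series combination: Z_total = R + L = 30 + j12.56 Ω = 32.52∠22.7° Ω.
Step 4 — Source phasor: V = 5.37∠-156.0° V = -4.906 - j2.184 V.
Step 5 — Current: I = V / Z = -0.1651 - j0.003701 A = 0.1651∠-178.7° A.
Step 6 — Complex power: S = V·I* = 0.8179 + j0.3424 VA.
Step 7 — Real power: P = Re(S) = 0.8179 W.
Step 8 — Reactive power: Q = Im(S) = 0.3424 VAR.
Step 9 — Apparent power: |S| = 0.8867 VA.
Step 10 — Power factor: PF = P/|S| = 0.9224 (lagging).

(a) P = 0.8179 W  (b) Q = 0.3424 VAR  (c) S = 0.8867 VA  (d) PF = 0.9224 (lagging)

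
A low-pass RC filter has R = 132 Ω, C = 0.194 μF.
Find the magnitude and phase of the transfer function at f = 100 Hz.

Step 1 — Angular frequency: ω = 2π·100 = 628.3 rad/s.
Step 2 — Transfer function: H(jω) = 1/(1 + jωRC).
Step 3 — Denominator: 1 + jωRC = 1 + j·628.3·132·1.94e-07 = 1 + j0.01609.
Step 4 — H = 0.9997 - j0.01609.
Step 5 — Magnitude: |H| = 0.9999 (-0.0 dB); phase: φ = -0.9°.

|H| = 0.9999 (-0.0 dB), φ = -0.9°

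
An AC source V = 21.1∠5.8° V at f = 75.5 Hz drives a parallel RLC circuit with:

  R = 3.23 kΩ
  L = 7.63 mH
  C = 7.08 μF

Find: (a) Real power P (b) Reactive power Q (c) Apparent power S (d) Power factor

Step 1 — Angular frequency: ω = 2π·f = 2π·75.5 = 474.4 rad/s.
Step 2 — Component impedances:
  R: Z = R = 3230 Ω
  L: Z = jωL = j·474.4·0.00763 = 0 + j3.62 Ω
  C: Z = 1/(jωC) = -j/(ω·C) = 0 - j297.7 Ω
Step 3 — Parallel combination: 1/Z_total = 1/R + 1/L + 1/C; Z_total = 0.004156 + j3.664 Ω = 3.664∠89.9° Ω.
Step 4 — Source phasor: V = 21.1∠5.8° V = 20.99 + j2.132 V.
Step 5 — Current: I = V / Z = 0.5884 - j5.728 A = 5.759∠-84.1° A.
Step 6 — Complex power: S = V·I* = 0.1378 + j121.5 VA.
Step 7 — Real power: P = Re(S) = 0.1378 W.
Step 8 — Reactive power: Q = Im(S) = 121.5 VAR.
Step 9 — Apparent power: |S| = 121.5 VA.
Step 10 — Power factor: PF = P/|S| = 0.001134 (lagging).

(a) P = 0.1378 W  (b) Q = 121.5 VAR  (c) S = 121.5 VA  (d) PF = 0.001134 (lagging)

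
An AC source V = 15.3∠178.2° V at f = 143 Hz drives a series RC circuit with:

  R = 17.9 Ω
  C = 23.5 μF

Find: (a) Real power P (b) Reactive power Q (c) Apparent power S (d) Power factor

Step 1 — Angular frequency: ω = 2π·f = 2π·143 = 898.5 rad/s.
Step 2 — Component impedances:
  R: Z = R = 17.9 Ω
  C: Z = 1/(jωC) = -j/(ω·C) = 0 - j47.36 Ω
Step 3 — Series combination: Z_total = R + C = 17.9 - j47.36 Ω = 50.63∠-69.3° Ω.
Step 4 — Source phasor: V = 15.3∠178.2° V = -15.29 + j0.4806 V.
Step 5 — Current: I = V / Z = -0.1157 - j0.2792 A = 0.3022∠-112.5° A.
Step 6 — Complex power: S = V·I* = 1.635 - j4.325 VA.
Step 7 — Real power: P = Re(S) = 1.635 W.
Step 8 — Reactive power: Q = Im(S) = -4.325 VAR.
Step 9 — Apparent power: |S| = 4.624 VA.
Step 10 — Power factor: PF = P/|S| = 0.3535 (leading).

(a) P = 1.635 W  (b) Q = -4.325 VAR  (c) S = 4.624 VA  (d) PF = 0.3535 (leading)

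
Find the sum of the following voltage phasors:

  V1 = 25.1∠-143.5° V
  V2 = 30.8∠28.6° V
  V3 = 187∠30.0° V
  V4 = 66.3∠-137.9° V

Step 1 — Convert each phasor to rectangular form:
  V1 = 25.1·(cos(-143.5°) + j·sin(-143.5°)) = -20.18 - j14.93 V
  V2 = 30.8·(cos(28.6°) + j·sin(28.6°)) = 27.04 + j14.74 V
  V3 = 187·(cos(30.0°) + j·sin(30.0°)) = 161.9 + j93.5 V
  V4 = 66.3·(cos(-137.9°) + j·sin(-137.9°)) = -49.19 - j44.45 V
Step 2 — Sum components: V_total = 119.6 + j48.86 V.
Step 3 — Convert to polar: |V_total| = 129.2 V, ∠V_total = 22.2°.

V_total = 129.2∠22.2° V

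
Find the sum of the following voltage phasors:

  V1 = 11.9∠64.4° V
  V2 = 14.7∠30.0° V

Step 1 — Convert each phasor to rectangular form:
  V1 = 11.9·(cos(64.4°) + j·sin(64.4°)) = 5.142 + j10.73 V
  V2 = 14.7·(cos(30.0°) + j·sin(30.0°)) = 12.73 + j7.35 V
Step 2 — Sum components: V_total = 17.87 + j18.08 V.
Step 3 — Convert to polar: |V_total| = 25.42 V, ∠V_total = 45.3°.

V_total = 25.42∠45.3° V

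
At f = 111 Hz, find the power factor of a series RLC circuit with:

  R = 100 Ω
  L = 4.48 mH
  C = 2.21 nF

Step 1 — Angular frequency: ω = 2π·f = 2π·111 = 697.4 rad/s.
Step 2 — Component impedances:
  R: Z = R = 100 Ω
  L: Z = jωL = j·697.4·0.00448 = 0 + j3.125 Ω
  C: Z = 1/(jωC) = -j/(ω·C) = 0 - j6.488e+05 Ω
Step 3 — Series combination: Z_total = R + L + C = 100 - j6.488e+05 Ω = 6.488e+05∠-90.0° Ω.
Step 4 — Power factor: PF = cos(φ) = Re(Z)/|Z| = 100/6.488e+05 = 0.0001541.
Step 5 — Type: Im(Z) = -6.488e+05 ⇒ leading (phase φ = -90.0°).

PF = 0.0001541 (leading, φ = -90.0°)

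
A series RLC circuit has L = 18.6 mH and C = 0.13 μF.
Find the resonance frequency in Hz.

Step 1 — Resonance condition Im(Z)=0 gives ω₀ = 1/√(LC).
Step 2 — ω₀ = 1/√(0.0186·1.3e-07) = 2.034e+04 rad/s.
Step 3 — f₀ = ω₀/(2π) = 3237 Hz.

f₀ = 3237 Hz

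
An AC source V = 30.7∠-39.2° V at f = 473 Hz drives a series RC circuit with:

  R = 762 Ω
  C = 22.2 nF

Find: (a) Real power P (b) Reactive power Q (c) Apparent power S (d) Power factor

Step 1 — Angular frequency: ω = 2π·f = 2π·473 = 2972 rad/s.
Step 2 — Component impedances:
  R: Z = R = 762 Ω
  C: Z = 1/(jωC) = -j/(ω·C) = 0 - j1.516e+04 Ω
Step 3 — Series combination: Z_total = R + C = 762 - j1.516e+04 Ω = 1.518e+04∠-87.1° Ω.
Step 4 — Source phasor: V = 30.7∠-39.2° V = 23.79 - j19.4 V.
Step 5 — Current: I = V / Z = 0.001356 + j0.001501 A = 0.002023∠47.9° A.
Step 6 — Complex power: S = V·I* = 0.003118 - j0.06203 VA.
Step 7 — Real power: P = Re(S) = 0.003118 W.
Step 8 — Reactive power: Q = Im(S) = -0.06203 VAR.
Step 9 — Apparent power: |S| = 0.0621 VA.
Step 10 — Power factor: PF = P/|S| = 0.05021 (leading).

(a) P = 0.003118 W  (b) Q = -0.06203 VAR  (c) S = 0.0621 VA  (d) PF = 0.05021 (leading)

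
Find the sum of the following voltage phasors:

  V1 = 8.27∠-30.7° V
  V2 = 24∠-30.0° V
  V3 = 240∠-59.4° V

Step 1 — Convert each phasor to rectangular form:
  V1 = 8.27·(cos(-30.7°) + j·sin(-30.7°)) = 7.111 - j4.222 V
  V2 = 24·(cos(-30.0°) + j·sin(-30.0°)) = 20.78 - j12 V
  V3 = 240·(cos(-59.4°) + j·sin(-59.4°)) = 122.2 - j206.6 V
Step 2 — Sum components: V_total = 150.1 - j222.8 V.
Step 3 — Convert to polar: |V_total| = 268.6 V, ∠V_total = -56.0°.

V_total = 268.6∠-56.0° V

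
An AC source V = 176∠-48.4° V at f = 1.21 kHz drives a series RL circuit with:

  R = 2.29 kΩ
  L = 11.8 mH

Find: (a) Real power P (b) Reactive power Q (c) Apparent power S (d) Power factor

Step 1 — Angular frequency: ω = 2π·f = 2π·1210 = 7603 rad/s.
Step 2 — Component impedances:
  R: Z = R = 2290 Ω
  L: Z = jωL = j·7603·0.0118 = 0 + j89.71 Ω
Step 3 — Series combination: Z_total = R + L = 2290 + j89.71 Ω = 2292∠2.2° Ω.
Step 4 — Source phasor: V = 176∠-48.4° V = 116.9 - j131.6 V.
Step 5 — Current: I = V / Z = 0.0487 - j0.05938 A = 0.0768∠-50.6° A.
Step 6 — Complex power: S = V·I* = 13.51 + j0.5291 VA.
Step 7 — Real power: P = Re(S) = 13.51 W.
Step 8 — Reactive power: Q = Im(S) = 0.5291 VAR.
Step 9 — Apparent power: |S| = 13.52 VA.
Step 10 — Power factor: PF = P/|S| = 0.9992 (lagging).

(a) P = 13.51 W  (b) Q = 0.5291 VAR  (c) S = 13.52 VA  (d) PF = 0.9992 (lagging)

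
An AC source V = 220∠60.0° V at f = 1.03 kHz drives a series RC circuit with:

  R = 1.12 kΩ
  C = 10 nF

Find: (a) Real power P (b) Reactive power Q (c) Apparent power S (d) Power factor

Step 1 — Angular frequency: ω = 2π·f = 2π·1030 = 6472 rad/s.
Step 2 — Component impedances:
  R: Z = R = 1120 Ω
  C: Z = 1/(jωC) = -j/(ω·C) = 0 - j1.545e+04 Ω
Step 3 — Series combination: Z_total = R + C = 1120 - j1.545e+04 Ω = 1.549e+04∠-85.9° Ω.
Step 4 — Source phasor: V = 220∠60.0° V = 110 + j190.5 V.
Step 5 — Current: I = V / Z = -0.01175 + j0.007971 A = 0.0142∠145.9° A.
Step 6 — Complex power: S = V·I* = 0.2259 - j3.116 VA.
Step 7 — Real power: P = Re(S) = 0.2259 W.
Step 8 — Reactive power: Q = Im(S) = -3.116 VAR.
Step 9 — Apparent power: |S| = 3.124 VA.
Step 10 — Power factor: PF = P/|S| = 0.07229 (leading).

(a) P = 0.2259 W  (b) Q = -3.116 VAR  (c) S = 3.124 VA  (d) PF = 0.07229 (leading)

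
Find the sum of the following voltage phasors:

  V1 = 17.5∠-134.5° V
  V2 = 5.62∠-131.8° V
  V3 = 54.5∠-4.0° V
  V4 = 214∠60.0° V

Step 1 — Convert each phasor to rectangular form:
  V1 = 17.5·(cos(-134.5°) + j·sin(-134.5°)) = -12.27 - j12.48 V
  V2 = 5.62·(cos(-131.8°) + j·sin(-131.8°)) = -3.746 - j4.19 V
  V3 = 54.5·(cos(-4.0°) + j·sin(-4.0°)) = 54.37 - j3.802 V
  V4 = 214·(cos(60.0°) + j·sin(60.0°)) = 107 + j185.3 V
Step 2 — Sum components: V_total = 145.4 + j164.9 V.
Step 3 — Convert to polar: |V_total| = 219.8 V, ∠V_total = 48.6°.

V_total = 219.8∠48.6° V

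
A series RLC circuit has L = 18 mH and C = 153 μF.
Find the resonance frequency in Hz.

Step 1 — Resonance condition Im(Z)=0 gives ω₀ = 1/√(LC).
Step 2 — ω₀ = 1/√(0.018·0.000153) = 602.6 rad/s.
Step 3 — f₀ = ω₀/(2π) = 95.9 Hz.

f₀ = 95.9 Hz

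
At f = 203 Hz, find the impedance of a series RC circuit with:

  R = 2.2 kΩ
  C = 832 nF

Step 1 — Angular frequency: ω = 2π·f = 2π·203 = 1275 rad/s.
Step 2 — Component impedances:
  R: Z = R = 2200 Ω
  C: Z = 1/(jωC) = -j/(ω·C) = 0 - j942.3 Ω
Step 3 — Series combination: Z_total = R + C = 2200 - j942.3 Ω = 2393∠-23.2° Ω.

Z = 2200 - j942.3 Ω = 2393∠-23.2° Ω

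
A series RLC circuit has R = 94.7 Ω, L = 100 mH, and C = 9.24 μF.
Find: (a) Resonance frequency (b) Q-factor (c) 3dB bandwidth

Step 1 — Resonance: ω₀ = 1/√(LC) = 1/√(0.1·9.24e-06) = 1040 rad/s.
Step 2 — f₀ = ω₀/(2π) = 165.6 Hz.
Step 3 — Series Q: Q = ω₀L/R = 1040·0.1/94.7 = 1.099.
Step 4 — Bandwidth: Δω = ω₀/Q = 947 rad/s; BW = Δω/(2π) = 150.7 Hz.

(a) f₀ = 165.6 Hz  (b) Q = 1.099  (c) BW = 150.7 Hz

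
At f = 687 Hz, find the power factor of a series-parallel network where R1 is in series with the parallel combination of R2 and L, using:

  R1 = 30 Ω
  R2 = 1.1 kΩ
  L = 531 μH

Step 1 — Angular frequency: ω = 2π·f = 2π·687 = 4317 rad/s.
Step 2 — Component impedances:
  R1: Z = R = 30 Ω
  R2: Z = R = 1100 Ω
  L: Z = jωL = j·4317·0.000531 = 0 + j2.292 Ω
Step 3 — Parallel branch: R2 || L = 1/(1/R2 + 1/L) = 0.004776 + j2.292 Ω.
Step 4 — Series with R1: Z_total = R1 + (R2 || L) = 30 + j2.292 Ω = 30.09∠4.4° Ω.
Step 5 — Power factor: PF = cos(φ) = Re(Z)/|Z| = 30.005/30.092 = 0.9971.
Step 6 — Type: Im(Z) = 2.292 ⇒ lagging (phase φ = 4.4°).

PF = 0.9971 (lagging, φ = 4.4°)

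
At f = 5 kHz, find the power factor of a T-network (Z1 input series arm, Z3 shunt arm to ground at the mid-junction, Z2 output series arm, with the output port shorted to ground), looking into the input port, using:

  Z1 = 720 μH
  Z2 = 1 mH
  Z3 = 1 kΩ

Step 1 — Angular frequency: ω = 2π·f = 2π·5000 = 3.142e+04 rad/s.
Step 2 — Component impedances:
  Z1: Z = jωL = j·3.142e+04·0.00072 = 0 + j22.62 Ω
  Z2: Z = jωL = j·3.142e+04·0.001 = 0 + j31.42 Ω
  Z3: Z = R = 1000 Ω
Step 3 — With the output port shorted to ground, the output series arm Z2 runs from the junction to ground; the shunt arm Z3 also runs from the junction to ground. They appear in parallel: Z3 || Z2 = 0.986 + j31.38 Ω.
Step 4 — Series with input arm Z1: Z_in = Z1 + (Z3 || Z2) = 0.986 + j54 Ω = 54.01∠89.0° Ω.
Step 5 — Power factor: PF = cos(φ) = Re(Z)/|Z| = 0.98599/54.013 = 0.01825.
Step 6 — Type: Im(Z) = 54 ⇒ lagging (phase φ = 89.0°).

PF = 0.01825 (lagging, φ = 89.0°)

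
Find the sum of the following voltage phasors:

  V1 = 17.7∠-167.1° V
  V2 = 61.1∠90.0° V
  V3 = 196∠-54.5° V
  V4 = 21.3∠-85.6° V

Step 1 — Convert each phasor to rectangular form:
  V1 = 17.7·(cos(-167.1°) + j·sin(-167.1°)) = -17.25 - j3.952 V
  V2 = 61.1·(cos(90.0°) + j·sin(90.0°)) = 0 + j61.1 V
  V3 = 196·(cos(-54.5°) + j·sin(-54.5°)) = 113.8 - j159.6 V
  V4 = 21.3·(cos(-85.6°) + j·sin(-85.6°)) = 1.634 - j21.24 V
Step 2 — Sum components: V_total = 98.2 - j123.7 V.
Step 3 — Convert to polar: |V_total| = 157.9 V, ∠V_total = -51.5°.

V_total = 157.9∠-51.5° V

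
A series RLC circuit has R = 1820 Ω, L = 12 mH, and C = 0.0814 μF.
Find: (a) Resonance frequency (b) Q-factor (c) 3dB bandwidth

Step 1 — Resonance condition Im(Z)=0 gives ω₀ = 1/√(LC).
Step 2 — ω₀ = 1/√(0.012·8.14e-08) = 3.2e+04 rad/s.
Step 3 — f₀ = ω₀/(2π) = 5092 Hz.
Step 4 — Series Q: Q = ω₀L/R = 3.2e+04·0.012/1820 = 0.211.
Step 5 — 3dB bandwidth: Δω = ω₀/Q = 1.517e+05 rad/s; BW = Δω/(2π) = 2.414e+04 Hz.

(a) f₀ = 5092 Hz  (b) Q = 0.211  (c) BW = 2.414e+04 Hz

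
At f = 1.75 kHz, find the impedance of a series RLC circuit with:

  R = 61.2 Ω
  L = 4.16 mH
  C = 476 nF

Step 1 — Angular frequency: ω = 2π·f = 2π·1750 = 1.1e+04 rad/s.
Step 2 — Component impedances:
  R: Z = R = 61.2 Ω
  L: Z = jωL = j·1.1e+04·0.00416 = 0 + j45.74 Ω
  C: Z = 1/(jωC) = -j/(ω·C) = 0 - j191.1 Ω
Step 3 — Series combination: Z_total = R + L + C = 61.2 - j145.3 Ω = 157.7∠-67.2° Ω.

Z = 61.2 - j145.3 Ω = 157.7∠-67.2° Ω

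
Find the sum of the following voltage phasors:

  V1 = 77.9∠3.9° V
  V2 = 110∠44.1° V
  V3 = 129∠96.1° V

Step 1 — Convert each phasor to rectangular form:
  V1 = 77.9·(cos(3.9°) + j·sin(3.9°)) = 77.72 + j5.298 V
  V2 = 110·(cos(44.1°) + j·sin(44.1°)) = 78.99 + j76.55 V
  V3 = 129·(cos(96.1°) + j·sin(96.1°)) = -13.71 + j128.3 V
Step 2 — Sum components: V_total = 143 + j210.1 V.
Step 3 — Convert to polar: |V_total| = 254.2 V, ∠V_total = 55.8°.

V_total = 254.2∠55.8° V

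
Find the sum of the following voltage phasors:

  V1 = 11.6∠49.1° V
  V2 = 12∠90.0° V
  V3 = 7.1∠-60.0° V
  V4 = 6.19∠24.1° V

Step 1 — Convert each phasor to rectangular form:
  V1 = 11.6·(cos(49.1°) + j·sin(49.1°)) = 7.595 + j8.768 V
  V2 = 12·(cos(90.0°) + j·sin(90.0°)) = 0 + j12 V
  V3 = 7.1·(cos(-60.0°) + j·sin(-60.0°)) = 3.55 - j6.149 V
  V4 = 6.19·(cos(24.1°) + j·sin(24.1°)) = 5.65 + j2.528 V
Step 2 — Sum components: V_total = 16.8 + j17.15 V.
Step 3 — Convert to polar: |V_total| = 24 V, ∠V_total = 45.6°.

V_total = 24∠45.6° V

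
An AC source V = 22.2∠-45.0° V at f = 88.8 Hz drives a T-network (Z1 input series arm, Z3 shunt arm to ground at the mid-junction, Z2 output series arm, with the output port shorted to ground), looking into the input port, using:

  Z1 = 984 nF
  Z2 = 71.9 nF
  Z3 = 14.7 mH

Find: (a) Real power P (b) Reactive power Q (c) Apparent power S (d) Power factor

Step 1 — Angular frequency: ω = 2π·f = 2π·88.8 = 557.9 rad/s.
Step 2 — Component impedances:
  Z1: Z = 1/(jωC) = -j/(ω·C) = 0 - j1821 Ω
  Z2: Z = 1/(jωC) = -j/(ω·C) = 0 - j2.493e+04 Ω
  Z3: Z = jωL = j·557.9·0.0147 = 0 + j8.202 Ω
Step 3 — With the output port shorted to ground, the output series arm Z2 runs from the junction to ground; the shunt arm Z3 also runs from the junction to ground. They appear in parallel: Z3 || Z2 = 0 + j8.205 Ω.
Step 4 — Series with input arm Z1: Z_in = Z1 + (Z3 || Z2) = 0 - j1813 Ω = 1813∠-90.0° Ω.
Step 5 — Source phasor: V = 22.2∠-45.0° V = 15.7 - j15.7 V.
Step 6 — Current: I = V / Z = 0.008657 + j0.008657 A = 0.01224∠45.0° A.
Step 7 — Complex power: S = V·I* = 0 - j0.2718 VA.
Step 8 — Real power: P = Re(S) = 0 W.
Step 9 — Reactive power: Q = Im(S) = -0.2718 VAR.
Step 10 — Apparent power: |S| = 0.2718 VA.
Step 11 — Power factor: PF = P/|S| = 0 (leading).

(a) P = 0 W  (b) Q = -0.2718 VAR  (c) S = 0.2718 VA  (d) PF = 0 (leading)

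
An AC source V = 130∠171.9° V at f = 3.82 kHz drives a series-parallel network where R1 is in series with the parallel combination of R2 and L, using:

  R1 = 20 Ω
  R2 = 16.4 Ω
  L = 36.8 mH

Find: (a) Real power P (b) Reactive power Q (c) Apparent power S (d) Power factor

Step 1 — Angular frequency: ω = 2π·f = 2π·3820 = 2.4e+04 rad/s.
Step 2 — Component impedances:
  R1: Z = R = 20 Ω
  R2: Z = R = 16.4 Ω
  L: Z = jωL = j·2.4e+04·0.0368 = 0 + j883.3 Ω
Step 3 — Parallel branch: R2 || L = 1/(1/R2 + 1/L) = 16.39 + j0.3044 Ω.
Step 4 — Series with R1: Z_total = R1 + (R2 || L) = 36.39 + j0.3044 Ω = 36.4∠0.5° Ω.
Step 5 — Source phasor: V = 130∠171.9° V = -128.7 + j18.32 V.
Step 6 — Current: I = V / Z = -3.532 + j0.5328 A = 3.572∠171.4° A.
Step 7 — Complex power: S = V·I* = 464.3 + j3.884 VA.
Step 8 — Real power: P = Re(S) = 464.3 W.
Step 9 — Reactive power: Q = Im(S) = 3.884 VAR.
Step 10 — Apparent power: |S| = 464.3 VA.
Step 11 — Power factor: PF = P/|S| = 1 (lagging).

(a) P = 464.3 W  (b) Q = 3.884 VAR  (c) S = 464.3 VA  (d) PF = 1 (lagging)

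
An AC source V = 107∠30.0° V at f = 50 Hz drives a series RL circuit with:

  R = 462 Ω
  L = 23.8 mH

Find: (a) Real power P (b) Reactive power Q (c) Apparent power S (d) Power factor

Step 1 — Angular frequency: ω = 2π·f = 2π·50 = 314.2 rad/s.
Step 2 — Component impedances:
  R: Z = R = 462 Ω
  L: Z = jωL = j·314.2·0.0238 = 0 + j7.477 Ω
Step 3 — Series combination: Z_total = R + L = 462 + j7.477 Ω = 462.1∠0.9° Ω.
Step 4 — Source phasor: V = 107∠30.0° V = 92.66 + j53.5 V.
Step 5 — Current: I = V / Z = 0.2024 + j0.1125 A = 0.2316∠29.1° A.
Step 6 — Complex power: S = V·I* = 24.77 + j0.401 VA.
Step 7 — Real power: P = Re(S) = 24.77 W.
Step 8 — Reactive power: Q = Im(S) = 0.401 VAR.
Step 9 — Apparent power: |S| = 24.78 VA.
Step 10 — Power factor: PF = P/|S| = 0.9999 (lagging).

(a) P = 24.77 W  (b) Q = 0.401 VAR  (c) S = 24.78 VA  (d) PF = 0.9999 (lagging)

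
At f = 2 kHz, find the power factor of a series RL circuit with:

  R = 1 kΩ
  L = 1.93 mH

Step 1 — Angular frequency: ω = 2π·f = 2π·2000 = 1.257e+04 rad/s.
Step 2 — Component impedances:
  R: Z = R = 1000 Ω
  L: Z = jωL = j·1.257e+04·0.00193 = 0 + j24.25 Ω
Step 3 — Series combination: Z_total = R + L = 1000 + j24.25 Ω = 1000∠1.4° Ω.
Step 4 — Power factor: PF = cos(φ) = Re(Z)/|Z| = 1000/1000.3 = 0.9997.
Step 5 — Type: Im(Z) = 24.25 ⇒ lagging (phase φ = 1.4°).

PF = 0.9997 (lagging, φ = 1.4°)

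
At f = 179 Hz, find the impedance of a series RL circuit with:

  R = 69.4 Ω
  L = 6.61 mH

Step 1 — Angular frequency: ω = 2π·f = 2π·179 = 1125 rad/s.
Step 2 — Component impedances:
  R: Z = R = 69.4 Ω
  L: Z = jωL = j·1125·0.00661 = 0 + j7.434 Ω
Step 3 — Series combination: Z_total = R + L = 69.4 + j7.434 Ω = 69.8∠6.1° Ω.

Z = 69.4 + j7.434 Ω = 69.8∠6.1° Ω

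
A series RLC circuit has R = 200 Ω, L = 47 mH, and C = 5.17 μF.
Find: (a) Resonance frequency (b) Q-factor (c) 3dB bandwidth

Step 1 — Resonance: ω₀ = 1/√(LC) = 1/√(0.047·5.17e-06) = 2029 rad/s.
Step 2 — f₀ = ω₀/(2π) = 322.9 Hz.
Step 3 — Series Q: Q = ω₀L/R = 2029·0.047/200 = 0.4767.
Step 4 — Bandwidth: Δω = ω₀/Q = 4255 rad/s; BW = Δω/(2π) = 677.3 Hz.

(a) f₀ = 322.9 Hz  (b) Q = 0.4767  (c) BW = 677.3 Hz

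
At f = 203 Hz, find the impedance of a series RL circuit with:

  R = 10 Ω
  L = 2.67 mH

Step 1 — Angular frequency: ω = 2π·f = 2π·203 = 1275 rad/s.
Step 2 — Component impedances:
  R: Z = R = 10 Ω
  L: Z = jωL = j·1275·0.00267 = 0 + j3.406 Ω
Step 3 — Series combination: Z_total = R + L = 10 + j3.406 Ω = 10.56∠18.8° Ω.

Z = 10 + j3.406 Ω = 10.56∠18.8° Ω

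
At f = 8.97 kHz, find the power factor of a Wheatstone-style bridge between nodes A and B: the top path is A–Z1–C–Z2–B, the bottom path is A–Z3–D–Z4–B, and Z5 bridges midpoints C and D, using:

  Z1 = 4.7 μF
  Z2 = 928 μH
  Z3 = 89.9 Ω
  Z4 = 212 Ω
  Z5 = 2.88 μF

Step 1 — Angular frequency: ω = 2π·f = 2π·8970 = 5.636e+04 rad/s.
Step 2 — Component impedances:
  Z1: Z = 1/(jωC) = -j/(ω·C) = 0 - j3.775 Ω
  Z2: Z = jωL = j·5.636e+04·0.000928 = 0 + j52.3 Ω
  Z3: Z = R = 89.9 Ω
  Z4: Z = R = 212 Ω
  Z5: Z = 1/(jωC) = -j/(ω·C) = 0 - j6.161 Ω
Step 3 — Bridge requires nodal analysis (the Z5 bridge couples midpoints C and D, so the two paths cannot be reduced to a simple series/parallel combination). Setting node B to ground and injecting 1 A at node A, the 3-node admittance system at A, C, D solves to V_A = Z_AB = 12.47 + j45.99 Ω = 47.65∠74.8° Ω.
Step 4 — Power factor: PF = cos(φ) = Re(Z)/|Z| = 12.466/47.653 = 0.2616.
Step 5 — Type: Im(Z) = 45.99 ⇒ lagging (phase φ = 74.8°).

PF = 0.2616 (lagging, φ = 74.8°)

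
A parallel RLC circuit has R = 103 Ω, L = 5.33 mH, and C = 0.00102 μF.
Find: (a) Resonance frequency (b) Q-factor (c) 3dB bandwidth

Step 1 — Resonance: ω₀ = 1/√(LC) = 1/√(0.00533·1.02e-09) = 4.289e+05 rad/s.
Step 2 — f₀ = ω₀/(2π) = 6.826e+04 Hz.
Step 3 — Parallel Q: Q = R/(ω₀L) = 103/(4.289e+05·0.00533) = 0.04506.
Step 4 — Bandwidth: Δω = ω₀/Q = 9.518e+06 rad/s; BW = Δω/(2π) = 1.515e+06 Hz.

(a) f₀ = 6.826e+04 Hz  (b) Q = 0.04506  (c) BW = 1.515e+06 Hz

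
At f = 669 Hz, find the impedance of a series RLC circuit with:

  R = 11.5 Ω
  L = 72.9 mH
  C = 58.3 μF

Step 1 — Angular frequency: ω = 2π·f = 2π·669 = 4203 rad/s.
Step 2 — Component impedances:
  R: Z = R = 11.5 Ω
  L: Z = jωL = j·4203·0.0729 = 0 + j306.4 Ω
  C: Z = 1/(jωC) = -j/(ω·C) = 0 - j4.081 Ω
Step 3 — Series combination: Z_total = R + L + C = 11.5 + j302.4 Ω = 302.6∠87.8° Ω.

Z = 11.5 + j302.4 Ω = 302.6∠87.8° Ω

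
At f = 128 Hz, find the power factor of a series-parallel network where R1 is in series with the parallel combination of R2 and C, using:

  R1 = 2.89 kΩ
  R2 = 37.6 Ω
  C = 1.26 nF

Step 1 — Angular frequency: ω = 2π·f = 2π·128 = 804.2 rad/s.
Step 2 — Component impedances:
  R1: Z = R = 2890 Ω
  R2: Z = R = 37.6 Ω
  C: Z = 1/(jωC) = -j/(ω·C) = 0 - j9.868e+05 Ω
Step 3 — Parallel branch: R2 || C = 1/(1/R2 + 1/C) = 37.6 - j0.001433 Ω.
Step 4 — Series with R1: Z_total = R1 + (R2 || C) = 2928 - j0.001433 Ω = 2928∠-0.0° Ω.
Step 5 — Power factor: PF = cos(φ) = Re(Z)/|Z| = 2928/2928 = 1.
Step 6 — Type: Im(Z) = -0.001433 ⇒ leading (phase φ = -0.0°).

PF = 1 (leading, φ = -0.0°)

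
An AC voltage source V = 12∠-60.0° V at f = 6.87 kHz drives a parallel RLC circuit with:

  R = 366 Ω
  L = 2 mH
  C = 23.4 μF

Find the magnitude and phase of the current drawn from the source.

Step 1 — Angular frequency: ω = 2π·f = 2π·6870 = 4.317e+04 rad/s.
Step 2 — Component impedances:
  R: Z = R = 366 Ω
  L: Z = jωL = j·4.317e+04·0.002 = 0 + j86.33 Ω
  C: Z = 1/(jωC) = -j/(ω·C) = 0 - j0.99 Ω
Step 3 — Parallel combination: 1/Z_total = 1/R + 1/L + 1/C; Z_total = 0.00274 - j1.002 Ω = 1.002∠-89.8° Ω.
Step 4 — Source phasor: V = 12∠-60.0° V = 6 - j10.39 V.
Step 5 — Ohm's law: I = V / Z_total = (6 - j10.39) / (0.00274 - j1.002) = 10.39 + j5.963 A.
Step 6 — Convert to polar: |I| = 11.98 A, ∠I = 29.8°.

I = 11.98∠29.8° A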